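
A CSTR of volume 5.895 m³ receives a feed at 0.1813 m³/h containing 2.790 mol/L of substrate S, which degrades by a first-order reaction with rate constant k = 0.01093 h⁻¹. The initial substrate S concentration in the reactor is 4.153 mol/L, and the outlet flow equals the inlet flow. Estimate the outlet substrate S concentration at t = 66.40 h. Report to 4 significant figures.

V dC/dt = Q(C_in − C) − k V C.
This is linear with rate a = Q/V + k = 0.0416849 h⁻¹.
C_ss = Q C_in/(Q + kV) = 2.05845 mol/L; C(t) = C_ss + (C₀ − C_ss) e^(−a t).
C(66.40) = 2.05845 + (2.09455)·e^(−0.0416849·66.40) = 2.05845 + (2.09455)·0.0627953 = 2.18997 mol/L.

2.190 mol/L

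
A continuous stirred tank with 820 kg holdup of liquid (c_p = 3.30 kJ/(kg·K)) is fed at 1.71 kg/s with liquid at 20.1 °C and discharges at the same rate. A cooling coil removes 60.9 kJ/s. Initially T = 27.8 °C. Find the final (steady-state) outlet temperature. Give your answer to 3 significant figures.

M c_p dT/dt = ṁ c_p (T_in − T) − Q̇.
At steady state dT/dt = 0 ⇒ T_ss = T_in − Q̇/(ṁ c_p) = 20.1 − 60.9/(1.71·3.30) = 9.3079 °C.

9.31 °C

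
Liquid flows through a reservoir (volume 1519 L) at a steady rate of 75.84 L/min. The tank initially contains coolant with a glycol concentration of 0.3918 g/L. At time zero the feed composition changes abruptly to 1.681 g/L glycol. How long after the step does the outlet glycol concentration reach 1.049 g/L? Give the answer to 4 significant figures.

14.28 min

Unsteady species balance (constant V, well mixed): V dC/dt = Q(C_in − C), so τ = V/Q = 20.0290 min.
C(t) = C_in + (C₀ − C_in) e^(−t/τ). Set C = 1.049 and solve for t:
e^(−t/τ) = (C − C_in)/(C₀ − C_in) = (1.049 − 1.681)/(0.3918 − 1.681) = 0.490226
t = −τ ln(…) = 20.0290 × 0.712888 = 14.2784 min.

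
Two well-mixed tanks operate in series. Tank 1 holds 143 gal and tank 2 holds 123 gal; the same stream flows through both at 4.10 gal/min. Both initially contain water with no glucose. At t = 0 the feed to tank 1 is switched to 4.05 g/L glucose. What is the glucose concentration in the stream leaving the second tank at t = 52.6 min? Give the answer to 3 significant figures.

1.95 g/L

Species balance on tank i: dCᵢ/dt = (Cᵢ₋₁ − Cᵢ)/τᵢ with τᵢ = Vᵢ/Q.
τ₁ = 143/4.10 = 34.878 min; τ₂ = 123/4.10 = 30.000 min.
Solving the cascade with C₁(0)=C₂(0)=0 gives C₂(t) = C_in[1 − (τ₁ e^(−t/τ₁) − τ₂ e^(−t/τ₂))/(τ₁ − τ₂)].
At t = 52.6: e^(−t/τ₁) = 0.22133, e^(−t/τ₂) = 0.17320.
C₂ = 4.05·[1 − (34.878·0.22133 − 30.000·0.17320)/(4.8780)] = 4.05·0.48266 = 1.9548 g/L.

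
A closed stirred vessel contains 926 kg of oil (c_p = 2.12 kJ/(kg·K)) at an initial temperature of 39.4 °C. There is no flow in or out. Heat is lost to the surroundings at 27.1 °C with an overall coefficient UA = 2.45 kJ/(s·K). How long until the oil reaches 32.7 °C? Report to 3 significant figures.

630 s

M c_p dT/dt = −UA(T − T_amb).
τ = M c_p/UA = 801.27 s; T_ss = T_amb = 27.100 °C.
T(t) = T_ss + (T₀ − T_ss)e^(−t/τ); set T = 32.7:
t = −τ ln[(T − T_ss)/(T₀ − T_ss)] = −801.27 · ln(0.45528) = 630.47 s.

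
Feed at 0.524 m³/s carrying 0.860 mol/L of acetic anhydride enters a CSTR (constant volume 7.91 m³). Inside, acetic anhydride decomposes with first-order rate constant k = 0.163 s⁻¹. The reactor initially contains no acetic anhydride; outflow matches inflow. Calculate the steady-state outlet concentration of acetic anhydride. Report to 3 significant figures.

V dC/dt = Q(C_in − C) − k V C.
At steady state: 0 = Q C_in − (Q + kV) C_ss, so C_ss = Q C_in/(Q + kV).
C_ss = 0.524·0.860/(0.524 + 0.163·7.91) = 0.45064/1.8133 = 0.24852 mol/L.

0.249 mol/L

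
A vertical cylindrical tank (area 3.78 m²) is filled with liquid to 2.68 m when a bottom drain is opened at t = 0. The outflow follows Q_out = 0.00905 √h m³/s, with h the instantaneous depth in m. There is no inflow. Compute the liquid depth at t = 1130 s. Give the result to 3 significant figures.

0.0809 m

Mass balance (ρ constant): A dh/dt = −0.00905 √h.
∫ h^(−1/2) dh = −(0.00905/A) ∫ dt, giving 2√h = 2√h₀ − (0.00905/A) t.
√h = √2.68 − 0.00905·1130/(2·3.78) = 1.6371 − 1.3527 = 0.28436.
h = 0.28436² = 0.080860 m.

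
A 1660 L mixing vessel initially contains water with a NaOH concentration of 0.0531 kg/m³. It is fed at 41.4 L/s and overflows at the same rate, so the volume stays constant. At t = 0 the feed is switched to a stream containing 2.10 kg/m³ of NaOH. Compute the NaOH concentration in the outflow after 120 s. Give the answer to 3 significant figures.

2.00 kg/m³

Accumulation = in − out for the solute gives V dC/dt = Q(C_in − C).
Rewrite as dC/dt + C/τ = C_in/τ, τ = V/Q = 40.097 s.
Solution: C(t) = C_in + (C₀ − C_in) e^(−t/τ).
C(120) = 2.10 + (0.0531 − 2.10)·e^(−120/40.097) = 2.10 + (-2.0469)·0.050148 = 1.9974 kg/m³.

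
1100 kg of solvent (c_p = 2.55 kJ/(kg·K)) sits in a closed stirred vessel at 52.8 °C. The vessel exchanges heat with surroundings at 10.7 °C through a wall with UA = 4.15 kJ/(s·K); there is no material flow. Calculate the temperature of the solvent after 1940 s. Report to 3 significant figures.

Lumped-capacitance energy balance: M c_p dT/dt = UA(T_amb − T).
dT/dt = (T_ss − T)/τ with T_ss = T_amb = 10.700 °C, τ = M c_p/UA = 1100·2.55/4.15 = 675.90 s.
Solution: T(t) = T_ss + (T₀ − T_ss) e^(−t/τ).
T(1940) = 10.700 + (42.100)·0.056686 = 13.086 °C.

13.1 °C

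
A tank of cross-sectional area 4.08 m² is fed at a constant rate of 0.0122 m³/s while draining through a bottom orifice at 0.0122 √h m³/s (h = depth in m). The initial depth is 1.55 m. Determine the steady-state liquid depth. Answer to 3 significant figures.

1.00 m

Unsteady balance on liquid volume: A dh/dt = Q_in − 0.0122 √h. At steady state dh/dt = 0:
Q_in = 0.0122 √h_ss ⇒ √h_ss = 0.0122/0.0122 = 1.0000.
h_ss = 1.0000² = 1.0000 m. (Since h₀ = 1.55 m > h_ss, the level will fall toward this value.)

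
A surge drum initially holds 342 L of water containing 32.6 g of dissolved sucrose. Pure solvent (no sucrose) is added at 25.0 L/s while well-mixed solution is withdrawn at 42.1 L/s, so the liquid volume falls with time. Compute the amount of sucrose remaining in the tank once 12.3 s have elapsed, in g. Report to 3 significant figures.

3.11 g

Total volume: dV/dt = Q_in − Q_out = -17.100 L/s, so V(t) = 342 − 17.100 t and V(12.3) = 131.67 L.
Solute balance: dm/dt = 0 − Q_out C = −Q_out m/V(t).
dm/m = −Q_out dt/(V₀ − 17.100 t); integrating gives ln(m/m₀) = −(Q_out/(Q_in−Q_out)) ln(V/V₀).
m = m₀ (V₀/V)^(Q_out/(Q_in−Q_out)) = 32.6 × (342/131.67)^(-2.4620) = 3.1090 g.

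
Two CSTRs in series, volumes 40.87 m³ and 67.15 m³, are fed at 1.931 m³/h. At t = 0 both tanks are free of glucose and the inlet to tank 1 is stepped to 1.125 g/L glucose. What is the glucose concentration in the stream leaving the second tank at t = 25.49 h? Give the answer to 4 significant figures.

0.2686 g/L

Species balance on tank i: dCᵢ/dt = (Cᵢ₋₁ − Cᵢ)/τᵢ with τᵢ = Vᵢ/Q.
τ₁ = 40.87/1.931 = 21.1652 h; τ₂ = 67.15/1.931 = 34.7747 h.
Solving the cascade with C₁(0)=C₂(0)=0 gives C₂(t) = C_in[1 − (τ₁ e^(−t/τ₁) − τ₂ e^(−t/τ₂))/(τ₁ − τ₂)].
At t = 25.49: e^(−t/τ₁) = 0.299891, e^(−t/τ₂) = 0.480464.
C₂ = 1.125·[1 − (21.1652·0.299891 − 34.7747·0.480464)/(-13.6095)] = 1.125·0.238714 = 0.268554 g/L.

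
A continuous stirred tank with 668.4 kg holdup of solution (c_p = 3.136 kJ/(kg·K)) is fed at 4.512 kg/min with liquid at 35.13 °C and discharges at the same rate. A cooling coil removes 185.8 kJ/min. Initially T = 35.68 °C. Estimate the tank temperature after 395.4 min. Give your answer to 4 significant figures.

22.95 °C

M c_p dT/dt = ṁ c_p (T_in − T) − Q̇.
τ = M/ṁ = 148.138 min; T_ss = T_in − Q̇/(ṁ c_p) = 35.13 − 185.8/(4.512·3.136) = 21.9989 °C.
Solution: T(t) = T_ss + (T₀ − T_ss) e^(−t/τ).
T(395.4) = 21.9989 + (13.6811)·e^(−395.4/148.138) = 21.9989 + (13.6811)·0.0693127 = 22.9472 °C.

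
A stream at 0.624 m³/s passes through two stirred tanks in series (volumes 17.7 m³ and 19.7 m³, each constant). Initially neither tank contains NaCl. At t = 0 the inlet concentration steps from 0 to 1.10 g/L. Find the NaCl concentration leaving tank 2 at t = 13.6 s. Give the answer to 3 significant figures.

0.0844 g/L

Time constants: τᵢ = Vᵢ/Q for each well-mixed tank.
τ₁ = 17.7/0.624 = 28.365 s; τ₂ = 19.7/0.624 = 31.571 s.
Tank 1: C₁ = C_in(1 − e^(−t/τ₁)). Tank 2 (τ₁ ≠ τ₂): C₂ = C_in[1 − (τ₁ e^(−t/τ₁) − τ₂ e^(−t/τ₂))/(τ₁ − τ₂)].
At t = 13.6: e^(−t/τ₁) = 0.61912, e^(−t/τ₂) = 0.65000.
C₂ = 1.10·[1 − (28.365·0.61912 − 31.571·0.65000)/(-3.2051)] = 1.10·0.076696 = 0.084366 g/L.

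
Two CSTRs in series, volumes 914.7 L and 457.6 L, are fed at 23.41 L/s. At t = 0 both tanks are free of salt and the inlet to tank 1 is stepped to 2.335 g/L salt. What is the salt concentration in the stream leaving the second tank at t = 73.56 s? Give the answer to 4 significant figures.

Time constants: τᵢ = Vᵢ/Q for each well-mixed tank.
τ₁ = 914.7/23.41 = 39.0730 s; τ₂ = 457.6/23.41 = 19.5472 s.
Tank 1: C₁ = C_in(1 − e^(−t/τ₁)). Tank 2 (τ₁ ≠ τ₂): C₂ = C_in[1 − (τ₁ e^(−t/τ₁) − τ₂ e^(−t/τ₂))/(τ₁ − τ₂)].
At t = 73.56: e^(−t/τ₁) = 0.152190, e^(−t/τ₂) = 0.0232094.
C₂ = 2.335·[1 − (39.0730·0.152190 − 19.5472·0.0232094)/(19.5258)] = 2.335·0.718689 = 1.67814 g/L.

1.678 g/L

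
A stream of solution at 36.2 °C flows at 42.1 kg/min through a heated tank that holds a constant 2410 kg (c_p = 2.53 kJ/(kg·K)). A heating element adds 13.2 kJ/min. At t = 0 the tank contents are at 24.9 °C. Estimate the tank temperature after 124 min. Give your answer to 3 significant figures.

M c_p dT/dt = ṁ c_p (T_in − T) + Q̇.
Rearrange: dT/dt = (T_ss − T)/τ with τ = M/ṁ = 57.245 min and T_ss = T_in + Q̇/(ṁ c_p) = 36.324 °C.
This is linear first-order; T(t) = T_ss + (T₀ − T_ss) e^(−t/τ).
T(124) = 36.324 + (-11.424)·e^(−124/57.245) = 36.324 + (-11.424)·0.11462 = 35.015 °C.

35.0 °C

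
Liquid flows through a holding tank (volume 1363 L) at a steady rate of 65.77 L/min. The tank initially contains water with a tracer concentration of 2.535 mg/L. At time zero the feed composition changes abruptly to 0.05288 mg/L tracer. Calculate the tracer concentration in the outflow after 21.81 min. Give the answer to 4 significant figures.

0.9194 mg/L

Transient balance on the dissolved component: V dC/dt = Q(C_in − C).
Rewrite as dC/dt + C/τ = C_in/τ, τ = V/Q = 20.7237 min.
Solution: C(t) = C_in + (C₀ − C_in) e^(−t/τ).
C(21.81) = 0.05288 + (2.535 − 0.05288)·e^(−21.81/20.7237) = 0.05288 + (2.48212)·0.349093 = 0.919371 mg/L.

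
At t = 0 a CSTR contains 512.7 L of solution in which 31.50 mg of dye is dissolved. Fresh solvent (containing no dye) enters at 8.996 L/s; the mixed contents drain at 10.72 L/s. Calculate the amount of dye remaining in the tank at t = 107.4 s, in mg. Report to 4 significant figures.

1.942 mg

Total volume: dV/dt = Q_in − Q_out = -1.72400 L/s, so V(t) = 512.7 − 1.72400 t and V(107.4) = 327.542 L.
No dye enters, so dm/dt = −Q_out · (m/V).
dm/m = −Q_out dt/(V₀ − 1.72400 t); integrating gives ln(m/m₀) = −(Q_out/(Q_in−Q_out)) ln(V/V₀).
m = m₀ (V₀/V)^(Q_out/(Q_in−Q_out)) = 31.50 × (512.7/327.542)^(-6.21810) = 1.94220 mg.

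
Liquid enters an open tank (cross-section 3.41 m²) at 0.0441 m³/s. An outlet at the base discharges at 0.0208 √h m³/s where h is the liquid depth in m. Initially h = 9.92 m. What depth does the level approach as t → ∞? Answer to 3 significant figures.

4.50 m

Level balance: A dh/dt = 0.0441 − 0.0208 √h. Setting dh/dt = 0:
Q_in = 0.0208 √h_ss ⇒ √h_ss = 0.0441/0.0208 = 2.1202.
h_ss = 2.1202² = 4.4952 m. (Since h₀ = 9.92 m > h_ss, the level will fall toward this value.)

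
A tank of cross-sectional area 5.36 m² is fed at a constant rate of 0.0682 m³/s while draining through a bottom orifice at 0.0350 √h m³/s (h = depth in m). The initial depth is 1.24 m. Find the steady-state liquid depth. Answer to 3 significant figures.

Level balance: A dh/dt = 0.0682 − 0.0350 √h. Setting dh/dt = 0:
Q_in = 0.0350 √h_ss ⇒ √h_ss = 0.0682/0.0350 = 1.9486.
h_ss = 1.9486² = 3.7969 m. (Since h₀ = 1.24 m < h_ss, the level will rise toward this value.)

3.80 m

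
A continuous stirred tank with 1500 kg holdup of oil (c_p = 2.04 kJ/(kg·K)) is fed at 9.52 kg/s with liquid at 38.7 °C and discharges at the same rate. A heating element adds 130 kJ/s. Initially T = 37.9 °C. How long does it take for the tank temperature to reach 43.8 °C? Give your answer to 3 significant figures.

244 s

M c_p dT/dt = ṁ c_p (T_in − T) + Q̇.
τ = M/ṁ = 157.56 s; T_ss = T_in + Q̇/(ṁ c_p) = 45.394 °C.
T(t) = T_ss + (T₀ − T_ss) e^(−t/τ). Set T = 43.8:
e^(−t/τ) = (43.8 − 45.394)/(37.9 − 45.394) = 0.21269
t = −157.56 · ln(0.21269) = 243.90 s.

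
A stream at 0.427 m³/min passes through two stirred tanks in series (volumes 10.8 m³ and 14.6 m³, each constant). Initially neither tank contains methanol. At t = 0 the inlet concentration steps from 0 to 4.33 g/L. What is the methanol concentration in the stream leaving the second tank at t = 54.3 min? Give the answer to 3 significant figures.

2.37 g/L

Time constants: τᵢ = Vᵢ/Q for each well-mixed tank.
τ₁ = 10.8/0.427 = 25.293 min; τ₂ = 14.6/0.427 = 34.192 min.
Tank 1: C₁ = C_in(1 − e^(−t/τ₁)). Tank 2 (τ₁ ≠ τ₂): C₂ = C_in[1 − (τ₁ e^(−t/τ₁) − τ₂ e^(−t/τ₂))/(τ₁ − τ₂)].
At t = 54.3: e^(−t/τ₁) = 0.11685, e^(−t/τ₂) = 0.20432.
C₂ = 4.33·[1 − (25.293·0.11685 − 34.192·0.20432)/(-8.8993)] = 4.33·0.54710 = 2.3689 g/L.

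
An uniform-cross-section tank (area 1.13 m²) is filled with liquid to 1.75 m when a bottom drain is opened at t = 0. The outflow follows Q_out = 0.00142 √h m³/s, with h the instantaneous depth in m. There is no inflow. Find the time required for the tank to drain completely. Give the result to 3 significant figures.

Volume balance on the tank: A dh/dt = −0.00142 √h.
This is separable: 2 d(√h)/dt = −0.00142/A, so √h = √h₀ − (0.00142/(2A)) t.
Set h = 0: 2√h₀ = (0.00142/A) t_empty ⇒ t_empty = 2A√h₀/0.00142.
t_empty = 2·1.13·√1.75/0.00142 = 2.2600·1.3229/0.00142 = 2105.4 s.

2110 s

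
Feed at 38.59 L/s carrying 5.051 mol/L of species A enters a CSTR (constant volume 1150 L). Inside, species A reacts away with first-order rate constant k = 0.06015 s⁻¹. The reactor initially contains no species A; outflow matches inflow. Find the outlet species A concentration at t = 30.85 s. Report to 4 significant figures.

1.708 mol/L

V dC/dt = Q(C_in − C) − k V C.
This is linear with rate a = Q/V + k = 0.0937065 s⁻¹.
C_ss = Q C_in/(Q + kV) = 1.80877 mol/L; C(t) = C_ss + (C₀ − C_ss) e^(−a t).
C(30.85) = 1.80877 + (-1.80877)·e^(−0.0937065·30.85) = 1.80877 + (-1.80877)·0.0555292 = 1.70833 mol/L.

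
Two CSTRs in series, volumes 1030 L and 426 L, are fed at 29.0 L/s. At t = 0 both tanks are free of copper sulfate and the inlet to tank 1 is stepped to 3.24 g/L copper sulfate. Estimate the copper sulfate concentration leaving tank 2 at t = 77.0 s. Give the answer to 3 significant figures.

2.62 g/L

Each tank obeys Vᵢ dCᵢ/dt = Q(Cᵢ₋₁ − Cᵢ), so τᵢ = Vᵢ/Q.
τ₁ = 1030/29.0 = 35.517 s; τ₂ = 426/29.0 = 14.690 s.
Tank 1: C₁ = C_in(1 − e^(−t/τ₁)). Tank 2 (τ₁ ≠ τ₂): C₂ = C_in[1 − (τ₁ e^(−t/τ₁) − τ₂ e^(−t/τ₂))/(τ₁ − τ₂)].
At t = 77.0: e^(−t/τ₁) = 0.11441, e^(−t/τ₂) = 0.0052908.
C₂ = 3.24·[1 − (35.517·0.11441 − 14.690·0.0052908)/(20.828)] = 3.24·0.80863 = 2.6200 g/L.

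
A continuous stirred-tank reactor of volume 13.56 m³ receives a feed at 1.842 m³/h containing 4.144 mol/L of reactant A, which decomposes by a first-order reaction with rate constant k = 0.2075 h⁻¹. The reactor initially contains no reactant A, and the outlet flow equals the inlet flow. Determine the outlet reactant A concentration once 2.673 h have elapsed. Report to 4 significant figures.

0.9847 mol/L

Accumulation = in − out − consumed: V dC/dt = Q C_in − Q C − k V C.
dC/dt = (Q/V) C_in − (Q/V + k) C; effective rate a = Q/V + k = 0.135841 + 0.2075 = 0.343341 h⁻¹.
C_ss = Q C_in/(Q + kV) = 1.63955 mol/L; C(t) = C_ss + (C₀ − C_ss) e^(−a t).
C(2.673) = 1.63955 + (-1.63955)·e^(−0.343341·2.673) = 1.63955 + (-1.63955)·0.399417 = 0.984685 mol/L.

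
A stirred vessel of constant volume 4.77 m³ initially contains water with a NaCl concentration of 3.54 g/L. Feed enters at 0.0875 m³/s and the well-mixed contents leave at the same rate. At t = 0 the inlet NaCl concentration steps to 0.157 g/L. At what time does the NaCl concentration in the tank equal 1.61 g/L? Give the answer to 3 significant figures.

46.1 s

Species balance: V dC/dt = Q(C_in − C) ⇒ τ = V/Q = 54.514 s.
C(t) = C_in + (C₀ − C_in) e^(−t/τ). Set C = 1.61 and solve for t:
e^(−t/τ) = (C − C_in)/(C₀ − C_in) = (1.61 − 0.157)/(3.54 − 0.157) = 0.42950
t = −τ ln(…) = 54.514 × 0.84513 = 46.072 s.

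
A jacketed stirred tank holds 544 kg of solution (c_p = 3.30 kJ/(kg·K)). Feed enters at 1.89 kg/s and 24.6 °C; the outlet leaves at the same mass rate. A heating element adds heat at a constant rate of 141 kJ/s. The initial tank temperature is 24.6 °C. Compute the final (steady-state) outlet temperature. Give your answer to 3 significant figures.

M c_p dT/dt = ṁ c_p (T_in − T) + Q̇.
At steady state dT/dt = 0 ⇒ T_ss = T_in + Q̇/(ṁ c_p) = 24.6 + 141/(1.89·3.30) = 47.207 °C.

47.2 °C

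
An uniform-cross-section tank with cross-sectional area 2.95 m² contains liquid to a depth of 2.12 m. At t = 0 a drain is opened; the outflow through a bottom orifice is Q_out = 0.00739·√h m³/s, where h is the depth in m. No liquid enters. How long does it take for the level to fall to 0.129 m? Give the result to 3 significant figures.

876 s

With no inflow, A dh/dt = −0.00739 √h.
This is separable: 2 d(√h)/dt = −0.00739/A, so √h = √h₀ − (0.00739/(2A)) t.
t = 2A(√h₀ − √h)/0.00739 = 2·2.95·(√2.12 − √0.129)/0.00739
  = 5.9000 × (1.4560 − 0.35917) / 0.00739 = 875.70 s.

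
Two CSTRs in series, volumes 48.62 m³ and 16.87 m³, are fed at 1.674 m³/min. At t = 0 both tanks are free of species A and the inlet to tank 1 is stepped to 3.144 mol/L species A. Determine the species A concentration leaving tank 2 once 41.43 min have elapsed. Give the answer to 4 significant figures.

Each tank obeys Vᵢ dCᵢ/dt = Q(Cᵢ₋₁ − Cᵢ), so τᵢ = Vᵢ/Q.
τ₁ = 48.62/1.674 = 29.0442 min; τ₂ = 16.87/1.674 = 10.0777 min.
Solving the cascade with C₁(0)=C₂(0)=0 gives C₂(t) = C_in[1 − (τ₁ e^(−t/τ₁) − τ₂ e^(−t/τ₂))/(τ₁ − τ₂)].
At t = 41.43: e^(−t/τ₁) = 0.240161, e^(−t/τ₂) = 0.0163902.
C₂ = 3.144·[1 − (29.0442·0.240161 − 10.0777·0.0163902)/(18.9665)] = 3.144·0.640941 = 2.01512 mol/L.

2.015 mol/L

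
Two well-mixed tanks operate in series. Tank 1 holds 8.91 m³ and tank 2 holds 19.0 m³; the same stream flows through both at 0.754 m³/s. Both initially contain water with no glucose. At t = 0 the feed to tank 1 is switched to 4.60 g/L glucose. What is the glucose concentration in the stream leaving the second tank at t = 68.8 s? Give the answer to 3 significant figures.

Each tank obeys Vᵢ dCᵢ/dt = Q(Cᵢ₋₁ − Cᵢ), so τᵢ = Vᵢ/Q.
τ₁ = 8.91/0.754 = 11.817 s; τ₂ = 19.0/0.754 = 25.199 s.
Solving the cascade with C₁(0)=C₂(0)=0 gives C₂(t) = C_in[1 − (τ₁ e^(−t/τ₁) − τ₂ e^(−t/τ₂))/(τ₁ − τ₂)].
At t = 68.8: e^(−t/τ₁) = 0.0029613, e^(−t/τ₂) = 0.065201.
C₂ = 4.60·[1 − (11.817·0.0029613 − 25.199·0.065201)/(-13.382)] = 4.60·0.87984 = 4.0473 g/L.

4.05 g/L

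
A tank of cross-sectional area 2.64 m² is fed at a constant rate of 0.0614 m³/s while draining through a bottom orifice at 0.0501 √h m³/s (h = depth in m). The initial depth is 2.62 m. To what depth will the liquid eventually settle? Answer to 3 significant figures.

1.50 m

Level balance: A dh/dt = 0.0614 − 0.0501 √h. Setting dh/dt = 0:
Q_in = 0.0501 √h_ss ⇒ √h_ss = 0.0614/0.0501 = 1.2255.
h_ss = 1.2255² = 1.5020 m. (Since h₀ = 2.62 m > h_ss, the level will fall toward this value.)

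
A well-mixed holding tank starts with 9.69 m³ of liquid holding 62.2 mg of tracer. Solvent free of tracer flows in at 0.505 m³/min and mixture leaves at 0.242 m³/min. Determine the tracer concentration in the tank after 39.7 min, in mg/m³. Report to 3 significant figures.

Let m(t) be the amount of tracer. Volume: V(t) = V₀ + (Q_in − Q_out) t = 9.69 + 0.26300 t; V(39.7) = 20.131 m³.
Solute balance: dm/dt = 0 − Q_out C = −Q_out m/V(t).
Separate: dm/m = −Q_out dt/V(t) ⇒ ln(m/m₀) = −(Q_out/(Q_in−Q_out)) ln(V/V₀).
m = m₀ (V₀/V)^(Q_out/(Q_in−Q_out)) = 62.2 × (9.69/20.131)^(0.92015) = 31.740 mg.
C = m/V = 31.740/20.131 = 1.5766 mg/m³.

1.58 mg/m³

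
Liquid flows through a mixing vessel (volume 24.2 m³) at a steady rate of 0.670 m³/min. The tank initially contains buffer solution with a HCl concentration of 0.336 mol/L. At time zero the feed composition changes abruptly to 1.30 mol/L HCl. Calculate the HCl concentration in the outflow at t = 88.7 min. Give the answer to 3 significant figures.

1.22 mol/L

Mass balance on the solute (V constant): V dC/dt = Q(C_in − C).
Rewrite as dC/dt + C/τ = C_in/τ, τ = V/Q = 36.119 min.
Integrating: C(t) = C_in + (C₀ − C_in) e^(−t/τ).
C(88.7) = 1.30 + (0.336 − 1.30)·e^(−88.7/36.119) = 1.30 + (-0.96400)·0.085799 = 1.2173 mol/L.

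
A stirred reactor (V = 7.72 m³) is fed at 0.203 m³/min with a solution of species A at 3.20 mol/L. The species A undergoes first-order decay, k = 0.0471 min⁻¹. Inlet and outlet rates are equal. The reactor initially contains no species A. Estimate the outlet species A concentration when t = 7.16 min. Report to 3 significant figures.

Accumulation = in − out − consumed: V dC/dt = Q C_in − Q C − k V C.
dC/dt = (Q/V) C_in − (Q/V + k) C; effective rate a = Q/V + k = 0.026295 + 0.0471 = 0.073395 min⁻¹.
C_ss = Q C_in/(Q + kV) = 1.1465 mol/L; C(t) = C_ss + (C₀ − C_ss) e^(−a t).
C(7.16) = 1.1465 + (-1.1465)·e^(−0.073395·7.16) = 1.1465 + (-1.1465)·0.59125 = 0.46861 mol/L.

0.469 mol/L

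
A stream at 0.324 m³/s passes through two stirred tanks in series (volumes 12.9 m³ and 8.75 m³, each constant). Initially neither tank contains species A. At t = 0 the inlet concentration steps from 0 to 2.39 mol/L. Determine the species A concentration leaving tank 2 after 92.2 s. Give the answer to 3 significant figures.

Time constants: τᵢ = Vᵢ/Q for each well-mixed tank.
τ₁ = 12.9/0.324 = 39.815 s; τ₂ = 8.75/0.324 = 27.006 s.
Solving the cascade with C₁(0)=C₂(0)=0 gives C₂(t) = C_in[1 − (τ₁ e^(−t/τ₁) − τ₂ e^(−t/τ₂))/(τ₁ − τ₂)].
At t = 92.2: e^(−t/τ₁) = 0.098695, e^(−t/τ₂) = 0.032908.
C₂ = 2.39·[1 − (39.815·0.098695 − 27.006·0.032908)/(12.809)] = 2.39·0.76260 = 1.8226 mol/L.

1.82 mol/L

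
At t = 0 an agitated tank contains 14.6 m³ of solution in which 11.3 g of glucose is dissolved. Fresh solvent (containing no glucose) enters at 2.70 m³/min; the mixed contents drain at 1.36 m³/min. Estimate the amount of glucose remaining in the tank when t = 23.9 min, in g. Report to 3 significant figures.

Let m(t) be the amount of glucose. Volume: V(t) = V₀ + (Q_in − Q_out) t = 14.6 + 1.3400 t; V(23.9) = 46.626 m³.
Species balance (pure solvent in): dm/dt = −Q_out · m/V(t).
Separate: dm/m = −Q_out dt/V(t) ⇒ ln(m/m₀) = −(Q_out/(Q_in−Q_out)) ln(V/V₀).
m = m₀ (V₀/V)^(Q_out/(Q_in−Q_out)) = 11.3 × (14.6/46.626)^(1.0149) = 3.4776 g.

3.48 g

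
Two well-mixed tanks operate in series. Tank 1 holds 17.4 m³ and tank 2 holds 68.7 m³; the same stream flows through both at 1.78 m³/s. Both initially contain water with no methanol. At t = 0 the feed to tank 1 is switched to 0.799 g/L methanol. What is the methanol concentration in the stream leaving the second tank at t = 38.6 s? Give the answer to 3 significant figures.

0.411 g/L

Each tank obeys Vᵢ dCᵢ/dt = Q(Cᵢ₋₁ − Cᵢ), so τᵢ = Vᵢ/Q.
τ₁ = 17.4/1.78 = 9.7753 s; τ₂ = 68.7/1.78 = 38.596 s.
Solving the cascade with C₁(0)=C₂(0)=0 gives C₂(t) = C_in[1 − (τ₁ e^(−t/τ₁) − τ₂ e^(−t/τ₂))/(τ₁ − τ₂)].
At t = 38.6: e^(−t/τ₁) = 0.019279, e^(−t/τ₂) = 0.36784.
C₂ = 0.799·[1 − (9.7753·0.019279 − 38.596·0.36784)/(-28.820)] = 0.799·0.51394 = 0.41064 g/L.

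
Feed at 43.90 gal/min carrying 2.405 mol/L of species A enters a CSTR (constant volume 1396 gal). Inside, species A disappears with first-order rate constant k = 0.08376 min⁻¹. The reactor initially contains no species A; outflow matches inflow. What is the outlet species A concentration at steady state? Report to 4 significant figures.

Accumulation = in − out − consumed: V dC/dt = Q C_in − Q C − k V C.
At steady state: 0 = Q C_in − (Q + kV) C_ss, so C_ss = Q C_in/(Q + kV).
C_ss = 43.90·2.405/(43.90 + 0.08376·1396) = 105.579/160.829 = 0.656471 mol/L.

0.6565 mol/L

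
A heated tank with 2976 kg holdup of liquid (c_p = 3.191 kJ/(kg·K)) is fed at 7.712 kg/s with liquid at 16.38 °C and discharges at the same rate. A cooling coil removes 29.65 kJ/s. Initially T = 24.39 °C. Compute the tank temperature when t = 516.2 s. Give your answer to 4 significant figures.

M c_p dT/dt = ṁ c_p (T_in − T) − Q̇.
τ = M/ṁ = 385.892 s; T_ss = T_in − Q̇/(ṁ c_p) = 16.38 − 29.65/(7.712·3.191) = 15.1752 °C.
Solution: T(t) = T_ss + (T₀ − T_ss) e^(−t/τ).
T(516.2) = 15.1752 + (9.21484)·e^(−516.2/385.892) = 15.1752 + (9.21484)·0.262454 = 17.5936 °C.

17.59 °C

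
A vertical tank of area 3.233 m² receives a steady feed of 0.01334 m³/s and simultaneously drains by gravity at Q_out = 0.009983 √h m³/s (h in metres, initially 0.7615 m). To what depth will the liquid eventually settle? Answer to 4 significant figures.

Level balance: A dh/dt = 0.01334 − 0.009983 √h. Setting dh/dt = 0:
Q_in = 0.009983 √h_ss ⇒ √h_ss = 0.01334/0.009983 = 1.33627.
h_ss = 1.33627² = 1.78562 m. (Since h₀ = 0.7615 m < h_ss, the level will rise toward this value.)

1.786 m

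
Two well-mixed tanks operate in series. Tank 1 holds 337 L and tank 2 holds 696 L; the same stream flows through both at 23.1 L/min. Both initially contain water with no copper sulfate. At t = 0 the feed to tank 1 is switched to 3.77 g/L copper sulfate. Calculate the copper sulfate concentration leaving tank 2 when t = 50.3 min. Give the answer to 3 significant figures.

2.51 g/L

Each tank obeys Vᵢ dCᵢ/dt = Q(Cᵢ₋₁ − Cᵢ), so τᵢ = Vᵢ/Q.
τ₁ = 337/23.1 = 14.589 min; τ₂ = 696/23.1 = 30.130 min.
Solving the cascade with C₁(0)=C₂(0)=0 gives C₂(t) = C_in[1 − (τ₁ e^(−t/τ₁) − τ₂ e^(−t/τ₂))/(τ₁ − τ₂)].
At t = 50.3: e^(−t/τ₁) = 0.031814, e^(−t/τ₂) = 0.18835.
C₂ = 3.77·[1 − (14.589·0.031814 − 30.130·0.18835)/(-15.541)] = 3.77·0.66470 = 2.5059 g/L.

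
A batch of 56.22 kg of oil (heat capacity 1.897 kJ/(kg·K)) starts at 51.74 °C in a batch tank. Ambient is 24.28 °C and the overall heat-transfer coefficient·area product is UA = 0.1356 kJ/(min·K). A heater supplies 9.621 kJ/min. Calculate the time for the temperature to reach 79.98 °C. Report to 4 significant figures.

First-law balance (no shaft work): M c_p dT/dt = −UA(T − T_amb) + Q̇.
τ = M c_p/UA = 786.500 min; T_ss = T_amb + Q̇/UA = 24.28 + 9.621/0.1356 = 95.2313 °C.
T(t) = T_ss + (T₀ − T_ss)e^(−t/τ); set T = 79.98:
t = −τ ln[(T − T_ss)/(T₀ − T_ss)] = −786.500 · ln(0.350675) = 824.169 min.

824.2 min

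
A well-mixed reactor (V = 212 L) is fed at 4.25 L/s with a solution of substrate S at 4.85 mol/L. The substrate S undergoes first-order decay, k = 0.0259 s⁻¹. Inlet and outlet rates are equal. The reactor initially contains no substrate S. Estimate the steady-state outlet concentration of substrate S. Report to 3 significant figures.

2.12 mol/L

Accumulation = in − out − consumed: V dC/dt = Q C_in − Q C − k V C.
Steady state (dC/dt = 0): C_ss = Q C_in/(Q + kV) = C_in/(1 + kV/Q).
C_ss = 4.25·4.85/(4.25 + 0.0259·212) = 20.612/9.7408 = 2.1161 mol/L.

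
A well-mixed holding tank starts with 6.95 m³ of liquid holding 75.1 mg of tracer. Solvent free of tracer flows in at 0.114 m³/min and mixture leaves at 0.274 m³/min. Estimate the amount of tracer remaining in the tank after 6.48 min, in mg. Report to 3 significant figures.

Total volume: dV/dt = Q_in − Q_out = -0.16000 m³/min, so V(t) = 6.95 − 0.16000 t and V(6.48) = 5.9132 m³.
No tracer enters, so dm/dt = −Q_out · (m/V).
Separate: dm/m = −Q_out dt/V(t) ⇒ ln(m/m₀) = −(Q_out/(Q_in−Q_out)) ln(V/V₀).
m = m₀ (V₀/V)^(Q_out/(Q_in−Q_out)) = 75.1 × (6.95/5.9132)^(-1.7125) = 56.949 mg.

56.9 mg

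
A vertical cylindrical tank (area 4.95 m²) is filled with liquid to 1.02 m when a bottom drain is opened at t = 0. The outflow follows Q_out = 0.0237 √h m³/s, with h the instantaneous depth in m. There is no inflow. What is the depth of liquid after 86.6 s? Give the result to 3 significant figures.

Accumulation of liquid (constant cross-section A): A dh/dt = −0.0237 √h.
∫ h^(−1/2) dh = −(0.0237/A) ∫ dt, giving 2√h = 2√h₀ − (0.0237/A) t.
√h = √1.02 − 0.0237·86.6/(2·4.95) = 1.0100 − 0.20732 = 0.80264.
h = 0.80264² = 0.64422 m.

0.644 m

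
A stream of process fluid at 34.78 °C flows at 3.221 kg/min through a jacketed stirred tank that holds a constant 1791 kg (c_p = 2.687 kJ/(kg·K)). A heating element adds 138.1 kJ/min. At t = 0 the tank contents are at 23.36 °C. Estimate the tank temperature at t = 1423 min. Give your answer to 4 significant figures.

Energy balance: M c_p dT/dt = ṁ c_p (T_in − T) + 138.1.
τ = M/ṁ = 556.038 min; T_ss = T_in + Q̇/(ṁ c_p) = 34.78 + 138.1/(3.221·2.687) = 50.7364 °C.
Solution: T(t) = T_ss + (T₀ − T_ss) e^(−t/τ).
T(1423) = 50.7364 + (-27.3764)·e^(−1423/556.038) = 50.7364 + (-27.3764)·0.0773685 = 48.6183 °C.

48.62 °C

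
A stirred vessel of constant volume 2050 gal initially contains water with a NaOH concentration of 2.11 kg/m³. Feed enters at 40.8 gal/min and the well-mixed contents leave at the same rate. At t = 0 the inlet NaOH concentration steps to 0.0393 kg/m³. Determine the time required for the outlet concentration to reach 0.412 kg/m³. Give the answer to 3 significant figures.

86.2 min

Species balance: V dC/dt = Q(C_in − C) ⇒ τ = V/Q = 50.245 min.
C(t) = C_in + (C₀ − C_in) e^(−t/τ). Set C = 0.412 and solve for t:
e^(−t/τ) = (C − C_in)/(C₀ − C_in) = (0.412 − 0.0393)/(2.11 − 0.0393) = 0.17999
t = −τ ln(…) = 50.245 × 1.7149 = 86.164 min.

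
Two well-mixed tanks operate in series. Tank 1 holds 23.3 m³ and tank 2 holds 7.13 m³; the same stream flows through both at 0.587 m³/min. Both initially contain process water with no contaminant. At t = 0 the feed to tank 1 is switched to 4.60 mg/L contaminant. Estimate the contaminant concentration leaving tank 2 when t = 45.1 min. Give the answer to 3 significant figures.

2.52 mg/L

Each tank obeys Vᵢ dCᵢ/dt = Q(Cᵢ₋₁ − Cᵢ), so τᵢ = Vᵢ/Q.
τ₁ = 23.3/0.587 = 39.693 min; τ₂ = 7.13/0.587 = 12.147 min.
Tank 1: C₁ = C_in(1 − e^(−t/τ₁)). Tank 2 (τ₁ ≠ τ₂): C₂ = C_in[1 − (τ₁ e^(−t/τ₁) − τ₂ e^(−t/τ₂))/(τ₁ − τ₂)].
At t = 45.1: e^(−t/τ₁) = 0.32103, e^(−t/τ₂) = 0.024404.
C₂ = 4.60·[1 − (39.693·0.32103 − 12.147·0.024404)/(27.547)] = 4.60·0.54817 = 2.5216 mg/L.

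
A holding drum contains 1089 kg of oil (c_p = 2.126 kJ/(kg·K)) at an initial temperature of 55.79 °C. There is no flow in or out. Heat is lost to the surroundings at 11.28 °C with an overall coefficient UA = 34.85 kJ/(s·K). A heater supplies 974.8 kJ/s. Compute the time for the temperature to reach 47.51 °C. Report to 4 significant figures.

Lumped-capacitance energy balance: M c_p dT/dt = UA(T_amb − T) + Q̇.
τ = M c_p/UA = 66.4337 s; T_ss = T_amb + Q̇/UA = 11.28 + 974.8/34.85 = 39.2513 °C.
T(t) = T_ss + (T₀ − T_ss)e^(−t/τ); set T = 47.51:
t = −τ ln[(T − T_ss)/(T₀ − T_ss)] = −66.4337 · ln(0.499356) = 46.1340 s.

46.13 s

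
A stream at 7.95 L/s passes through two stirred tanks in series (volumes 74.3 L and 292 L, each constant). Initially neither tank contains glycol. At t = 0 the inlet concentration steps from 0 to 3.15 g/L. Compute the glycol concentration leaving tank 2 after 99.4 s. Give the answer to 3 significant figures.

Species balance on tank i: dCᵢ/dt = (Cᵢ₋₁ − Cᵢ)/τᵢ with τᵢ = Vᵢ/Q.
τ₁ = 74.3/7.95 = 9.3459 s; τ₂ = 292/7.95 = 36.730 s.
Tank 1: C₁ = C_in(1 − e^(−t/τ₁)). Tank 2 (τ₁ ≠ τ₂): C₂ = C_in[1 − (τ₁ e^(−t/τ₁) − τ₂ e^(−t/τ₂))/(τ₁ − τ₂)].
At t = 99.4: e^(−t/τ₁) = 2.4043e-05, e^(−t/τ₂) = 0.066786.
C₂ = 3.15·[1 − (9.3459·2.4043e-05 − 36.730·0.066786)/(-27.384)] = 3.15·0.91043 = 2.8679 g/L.

2.87 g/L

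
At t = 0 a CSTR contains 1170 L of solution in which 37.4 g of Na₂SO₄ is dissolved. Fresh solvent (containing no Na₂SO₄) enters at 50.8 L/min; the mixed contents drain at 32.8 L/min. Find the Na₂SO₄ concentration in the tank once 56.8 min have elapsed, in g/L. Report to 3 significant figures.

Let m(t) be the amount of Na₂SO₄. Volume: V(t) = V₀ + (Q_in − Q_out) t = 1170 + 18.000 t; V(56.8) = 2192.4 L.
Species balance (pure solvent in): dm/dt = −Q_out · m/V(t).
Separate: dm/m = −Q_out dt/V(t) ⇒ ln(m/m₀) = −(Q_out/(Q_in−Q_out)) ln(V/V₀).
m = m₀ (V₀/V)^(Q_out/(Q_in−Q_out)) = 37.4 × (1170/2192.4)^(1.8222) = 11.909 g.
C = m/V = 11.909/2192.4 = 0.0054321 g/L.

0.00543 g/L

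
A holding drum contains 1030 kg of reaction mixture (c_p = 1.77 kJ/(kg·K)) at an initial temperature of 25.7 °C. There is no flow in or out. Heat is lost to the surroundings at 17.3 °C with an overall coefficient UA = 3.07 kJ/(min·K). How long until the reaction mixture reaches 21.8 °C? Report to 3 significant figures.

Unsteady energy balance on the tank contents: M c_p dT/dt = −UA(T − T_amb).
τ = M c_p/UA = 593.84 min; T_ss = T_amb = 17.300 °C.
T(t) = T_ss + (T₀ − T_ss)e^(−t/τ); set T = 21.8:
t = −τ ln[(T − T_ss)/(T₀ − T_ss)] = −593.84 · ln(0.53571) = 370.65 min.

371 min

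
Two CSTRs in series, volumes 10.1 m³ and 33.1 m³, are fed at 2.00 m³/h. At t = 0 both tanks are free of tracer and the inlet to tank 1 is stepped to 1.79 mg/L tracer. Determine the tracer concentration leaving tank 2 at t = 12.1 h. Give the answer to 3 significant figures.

Time constants: τᵢ = Vᵢ/Q for each well-mixed tank.
τ₁ = 10.1/2.00 = 5.0500 h; τ₂ = 33.1/2.00 = 16.550 h.
Tank 1: C₁ = C_in(1 − e^(−t/τ₁)). Tank 2 (τ₁ ≠ τ₂): C₂ = C_in[1 − (τ₁ e^(−t/τ₁) − τ₂ e^(−t/τ₂))/(τ₁ − τ₂)].
At t = 12.1: e^(−t/τ₁) = 0.091078, e^(−t/τ₂) = 0.48137.
C₂ = 1.79·[1 − (5.0500·0.091078 − 16.550·0.48137)/(-11.500)] = 1.79·0.34724 = 0.62156 mg/L.

0.622 mg/L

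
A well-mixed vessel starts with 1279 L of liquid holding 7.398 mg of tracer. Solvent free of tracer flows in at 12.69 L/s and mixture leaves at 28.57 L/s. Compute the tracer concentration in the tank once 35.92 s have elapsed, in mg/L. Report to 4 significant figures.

Let m(t) be the amount of tracer. Volume: V(t) = V₀ + (Q_in − Q_out) t = 1279 − 15.8800 t; V(35.92) = 708.590 L.
Solute balance: dm/dt = 0 − Q_out C = −Q_out m/V(t).
Separate: dm/m = −Q_out dt/V(t) ⇒ ln(m/m₀) = −(Q_out/(Q_in−Q_out)) ln(V/V₀).
m = m₀ (V₀/V)^(Q_out/(Q_in−Q_out)) = 7.398 × (1279/708.590)^(-1.79912) = 2.55673 mg.
C = m/V = 2.55673/708.590 = 0.00360819 mg/L.

0.003608 mg/L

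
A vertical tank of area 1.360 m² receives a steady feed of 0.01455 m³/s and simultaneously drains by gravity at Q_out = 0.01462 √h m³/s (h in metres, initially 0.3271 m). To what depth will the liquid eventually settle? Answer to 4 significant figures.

Level balance: A dh/dt = 0.01455 − 0.01462 √h. Setting dh/dt = 0:
Q_in = 0.01462 √h_ss ⇒ √h_ss = 0.01455/0.01462 = 0.995212.
h_ss = 0.995212² = 0.990447 m. (Since h₀ = 0.3271 m < h_ss, the level will rise toward this value.)

0.9904 m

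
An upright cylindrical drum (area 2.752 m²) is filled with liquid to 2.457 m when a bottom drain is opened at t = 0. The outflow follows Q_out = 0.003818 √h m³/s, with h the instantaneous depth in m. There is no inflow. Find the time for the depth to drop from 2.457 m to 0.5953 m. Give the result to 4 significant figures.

A dh/dt = −Q_out = −0.003818 √h.
∫ h^(−1/2) dh = −(0.003818/A) ∫ dt, giving 2√h = 2√h₀ − (0.003818/A) t.
t = 2A(√h₀ − √h)/0.003818 = 2·2.752·(√2.457 − √0.5953)/0.003818
  = 5.50400 × (1.56748 − 0.771557) / 0.003818 = 1147.40 s.

1147 s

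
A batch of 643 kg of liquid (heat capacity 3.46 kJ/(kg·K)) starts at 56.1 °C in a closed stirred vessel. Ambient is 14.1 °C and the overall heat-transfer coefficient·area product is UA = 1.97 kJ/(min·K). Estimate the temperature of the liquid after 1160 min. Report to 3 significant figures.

M c_p dT/dt = −UA(T − T_amb).
dT/dt = (T_ss − T)/τ with T_ss = T_amb = 14.100 °C, τ = M c_p/UA = 643·3.46/1.97 = 1129.3 min.
Solution: T(t) = T_ss + (T₀ − T_ss) e^(−t/τ).
T(1160) = 14.100 + (42.000)·0.35802 = 29.137 °C.

29.1 °C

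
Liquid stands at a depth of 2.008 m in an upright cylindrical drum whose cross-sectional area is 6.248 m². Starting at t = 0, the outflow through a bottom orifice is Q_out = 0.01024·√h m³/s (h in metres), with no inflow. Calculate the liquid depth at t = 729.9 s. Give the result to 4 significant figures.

0.6706 m

Unsteady balance on liquid volume: A dh/dt = −0.01024 √h.
This is separable: 2 d(√h)/dt = −0.01024/A, so √h = √h₀ − (0.01024/(2A)) t.
√h = √2.008 − 0.01024·729.9/(2·6.248) = 1.41704 − 0.598125 = 0.818914.
h = 0.818914² = 0.670620 m.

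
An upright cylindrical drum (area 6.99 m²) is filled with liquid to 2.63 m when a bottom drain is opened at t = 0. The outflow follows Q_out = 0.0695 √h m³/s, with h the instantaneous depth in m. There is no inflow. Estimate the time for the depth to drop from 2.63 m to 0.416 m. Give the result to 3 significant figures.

Volume balance on the tank: A dh/dt = −0.0695 √h.
∫ h^(−1/2) dh = −(0.0695/A) ∫ dt, giving 2√h = 2√h₀ − (0.0695/A) t.
t = 2A(√h₀ − √h)/0.0695 = 2·6.99·(√2.63 − √0.416)/0.0695
  = 13.980 × (1.6217 − 0.64498) / 0.0695 = 196.47 s.

196 s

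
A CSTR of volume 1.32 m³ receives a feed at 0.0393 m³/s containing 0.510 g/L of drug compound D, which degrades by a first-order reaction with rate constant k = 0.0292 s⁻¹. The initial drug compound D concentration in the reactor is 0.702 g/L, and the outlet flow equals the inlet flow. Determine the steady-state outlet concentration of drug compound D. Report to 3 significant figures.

Accumulation = in − out − consumed: V dC/dt = Q C_in − Q C − k V C.
At steady state: 0 = Q C_in − (Q + kV) C_ss, so C_ss = Q C_in/(Q + kV).
C_ss = 0.0393·0.510/(0.0393 + 0.0292·1.32) = 0.020043/0.077844 = 0.25748 g/L.

0.257 g/L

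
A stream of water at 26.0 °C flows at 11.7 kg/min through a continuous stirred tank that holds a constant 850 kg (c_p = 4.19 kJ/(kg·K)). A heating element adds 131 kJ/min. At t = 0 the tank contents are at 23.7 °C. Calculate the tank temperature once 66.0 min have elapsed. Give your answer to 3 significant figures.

26.7 °C

First-law balance (no shaft work): M c_p dT/dt = ṁ c_p (T_in − T) + 131.
τ = M/ṁ = 72.650 min; T_ss = T_in + Q̇/(ṁ c_p) = 26.0 + 131/(11.7·4.19) = 28.672 °C.
Integrating: T(t) = T_ss + (T₀ − T_ss) e^(−t/τ).
T(66.0) = 28.672 + (-4.9722)·e^(−66.0/72.650) = 28.672 + (-4.9722)·0.40314 = 26.668 °C.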